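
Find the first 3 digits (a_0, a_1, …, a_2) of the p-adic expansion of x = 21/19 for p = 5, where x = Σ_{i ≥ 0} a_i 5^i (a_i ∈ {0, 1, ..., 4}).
(a_0, …, a_2) = (4, 1, 1)

v_5(21/19) = 0 (numerator and denominator both coprime to 5), so x ∈ ℤ_5^×. Compute digits iteratively via a_i = x_i mod 5, x_{i+1} = (x_i − a_i)/5, with x_0 = x:
  x_0 = 21/19;  a_0 = 4;  x_1 = (x_0 − 4)/5 = -11/19
  x_1 = -11/19;  a_1 = 1;  x_2 = (x_1 − 1)/5 = -6/19
  x_2 = -6/19;  a_2 = 1;  x_3 = (x_2 − 1)/5 = -5/19
Digits: (4, 1, 1).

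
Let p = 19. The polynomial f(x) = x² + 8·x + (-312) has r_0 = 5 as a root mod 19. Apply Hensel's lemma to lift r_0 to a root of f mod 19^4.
r_3 = 21779 (mod 130321)

Hensel: r_{i+1} = r_i − f(r_i)·(f′(r_i))^{-1} mod 19^{i+2}, f′(x) = 2x + 8. Iterate:
  r_0 = 5 (mod 19)
  r_1 = 119 (mod 361)
  r_2 = 1202 (mod 6859)
  r_3 = 21779 (mod 130321)
Final: r = 21779 satisfies f(r) ≡ 0 mod 19^4.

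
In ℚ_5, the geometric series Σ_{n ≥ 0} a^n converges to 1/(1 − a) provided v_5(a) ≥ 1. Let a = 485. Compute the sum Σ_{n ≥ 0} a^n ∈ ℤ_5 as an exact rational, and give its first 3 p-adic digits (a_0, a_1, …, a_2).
Σ a^n = 1/(1 − a) = -1/484;  first 3 digits = (1, 2, 3)

v_5(a) = 1 ≥ 1, so the series converges in ℤ_5 to 1/(1 − a) = 1/(1 − 485) = -1/484. Expand this rational in ℤ_5: compute digits iteratively via d_i = x_i mod 5, x_{i+1} = (x_i − d_i)/5. The first 3 digits are (1, 2, 3).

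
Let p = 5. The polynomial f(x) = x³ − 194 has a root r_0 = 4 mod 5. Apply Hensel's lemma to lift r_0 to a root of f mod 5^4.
r_3 = 539 (mod 625)

Hensel: r_{i+1} = r_i − f(r_i)/f′(r_i) mod 5^{i+2}, where f′(x) = 3x². Iterate:
  r_0 = 4 (mod 5)
  r_1 = 14 (mod 25)
  r_2 = 39 (mod 125)
  r_3 = 539 (mod 625)
Final: r = 539 with f(r) ≡ 0 mod 5^4.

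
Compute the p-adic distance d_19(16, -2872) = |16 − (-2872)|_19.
d_19(16, -2872) = 1/361

Step 1 — x − y = 16 − (-2872) = 2888. Step 2 — v_19(2888) = 2 (factor: 2888 = (19^2 · 8); the sign does not affect v_p). Step 3 — |x − y|_19 = 19^{-2} = 1/361.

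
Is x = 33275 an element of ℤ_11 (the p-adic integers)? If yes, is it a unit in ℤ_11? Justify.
x ∈ ℤ_11 but not a unit; v_11(x) = 3 > 0

ℤ_11 = {x ∈ ℚ_11 : v_11(x) ≥ 0} and ℤ_11^× = {x ∈ ℤ_11 : v_11(x) = 0}. Here v_11(33275) = v_11(num) − v_11(den) = 3; compare against these criteria.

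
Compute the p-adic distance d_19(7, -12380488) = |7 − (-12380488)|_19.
d_19(7, -12380488) = 1/2476099

Step 1 — x − y = 7 − (-12380488) = 12380495. Step 2 — v_19(12380495) = 5 (factor: 12380495 = (19^5 · 5); the sign does not affect v_p). Step 3 — |x − y|_19 = 19^{-5} = 1/2476099.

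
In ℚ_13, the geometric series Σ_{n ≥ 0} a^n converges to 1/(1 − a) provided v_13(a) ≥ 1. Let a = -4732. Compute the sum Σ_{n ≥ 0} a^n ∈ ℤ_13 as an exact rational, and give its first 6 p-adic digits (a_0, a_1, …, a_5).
Σ a^n = 1/(1 − a) = 1/4733;  first 6 digits = (1, 0, 11, 10, 3, 8)

v_13(a) = 2 ≥ 1, so the series converges in ℤ_13 to 1/(1 − a) = 1/(1 − (-4732)) = 1/4733. Expand this rational in ℤ_13: compute digits iteratively via d_i = x_i mod 13, x_{i+1} = (x_i − d_i)/13. The first 6 digits are (1, 0, 11, 10, 3, 8).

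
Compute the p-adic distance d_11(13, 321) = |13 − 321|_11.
d_11(13, 321) = 1/11

Step 1 — x − y = 13 − 321 = -308. Step 2 — v_11(-308) = 1 (factor: -308 = −(11^1 · 28); the sign does not affect v_p). Step 3 — |x − y|_11 = 11^{-1} = 1/11.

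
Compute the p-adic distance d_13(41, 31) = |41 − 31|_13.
d_13(41, 31) = 1

Step 1 — x − y = 41 − 31 = 10. Step 2 — v_13(10) = 0 (factor: 10 = (13^0 · 10); the sign does not affect v_p). Step 3 — |x − y|_13 = 13^{0} = 1.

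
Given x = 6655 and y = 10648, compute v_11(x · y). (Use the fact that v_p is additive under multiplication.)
v_11(70862440) = 6

v_p(x) = 3 (factor: 6655 = 11^3 · 5); v_p(y) = 3 (factor: 10648 = 11^3 · 8). Additivity: v_p(xy) = v_p(x) + v_p(y) = 3 + 3 = 6. (Direct check: xy = 70862440 = 11^6 · (40).)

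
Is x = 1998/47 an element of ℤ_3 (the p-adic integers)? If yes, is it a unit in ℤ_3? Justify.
x ∈ ℤ_3 but not a unit; v_3(x) = 3 > 0

ℤ_3 = {x ∈ ℚ_3 : v_3(x) ≥ 0} and ℤ_3^× = {x ∈ ℤ_3 : v_3(x) = 0}. Here v_3(1998/47) = v_3(num) − v_3(den) = 3; compare against these criteria.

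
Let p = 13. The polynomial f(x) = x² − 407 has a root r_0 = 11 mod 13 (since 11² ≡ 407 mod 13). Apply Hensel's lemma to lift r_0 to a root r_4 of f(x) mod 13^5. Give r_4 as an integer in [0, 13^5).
r_4 = 72018 (mod 371293)

Hensel's recurrence: r_{i+1} = r_i − f(r_i)·(f′(r_i))^{-1} mod 13^{i+2}, with f′(x) = 2x. Iterate:
  r_0 = 11 (mod 13)
  r_1 = 24 (mod 169)
  r_2 = 1714 (mod 2197)
  r_3 = 14896 (mod 28561)
  r_4 = 72018 (mod 371293)
Final: r_4 = 72018, and one checks f(r_4) ≡ 0 mod 13^5.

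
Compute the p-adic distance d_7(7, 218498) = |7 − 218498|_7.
d_7(7, 218498) = 1/16807

Step 1 — x − y = 7 − 218498 = -218491. Step 2 — v_7(-218491) = 5 (factor: -218491 = −(7^5 · 13); the sign does not affect v_p). Step 3 — |x − y|_7 = 7^{-5} = 1/16807.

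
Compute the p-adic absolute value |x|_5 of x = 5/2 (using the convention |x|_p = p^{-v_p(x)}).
|5/2|_5 = 1/5

Step 1 — compute v_5(x) by factoring powers of 5 out of the numerator and denominator: v_5(5/2) = 1. Step 2 — apply |x|_p = p^{-v_p(x)} = 5^{-1} = 1/5.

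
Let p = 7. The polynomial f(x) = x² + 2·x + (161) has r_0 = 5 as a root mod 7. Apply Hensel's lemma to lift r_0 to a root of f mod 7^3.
r_2 = 103 (mod 343)

Hensel: r_{i+1} = r_i − f(r_i)·(f′(r_i))^{-1} mod 7^{i+2}, f′(x) = 2x + 2. Iterate:
  r_0 = 5 (mod 7)
  r_1 = 5 (mod 49)
  r_2 = 103 (mod 343)
Final: r = 103 satisfies f(r) ≡ 0 mod 7^3.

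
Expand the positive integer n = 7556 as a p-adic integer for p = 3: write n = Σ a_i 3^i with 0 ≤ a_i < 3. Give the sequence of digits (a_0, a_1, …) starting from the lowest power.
(a_0, a_1, …) = (2, 1, 2, 0, 0, 1, 1, 0, 1)

Repeated division by 3 gives the digits low-to-high: 7556 = 2 + 1·3^1 + 2·3^2 + 1·3^5 + 1·3^6 + 1·3^8. Digit sequence: (2, 1, 2, 0, 0, 1, 1, 0, 1).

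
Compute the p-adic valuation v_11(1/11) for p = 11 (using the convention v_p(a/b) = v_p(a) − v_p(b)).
v_11(1/11) = -1

Factor powers of 11 from the numerator and denominator of the reduced fraction: 1 = 11^0 · 1 and 11 = 11^1 · 1. Apply v_p(a/b) = v_p(a) − v_p(b): v_11(1/11) = 0 − 1 = -1.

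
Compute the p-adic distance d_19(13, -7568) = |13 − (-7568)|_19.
d_19(13, -7568) = 1/361

Step 1 — x − y = 13 − (-7568) = 7581. Step 2 — v_19(7581) = 2 (factor: 7581 = (19^2 · 21); the sign does not affect v_p). Step 3 — |x − y|_19 = 19^{-2} = 1/361.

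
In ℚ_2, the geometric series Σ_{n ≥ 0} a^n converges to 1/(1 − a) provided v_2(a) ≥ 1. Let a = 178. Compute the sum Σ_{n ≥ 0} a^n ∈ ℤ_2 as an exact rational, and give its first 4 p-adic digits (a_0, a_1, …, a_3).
Σ a^n = 1/(1 − a) = -1/177;  first 4 digits = (1, 1, 1, 1)

v_2(a) = 1 ≥ 1, so the series converges in ℤ_2 to 1/(1 − a) = 1/(1 − 178) = -1/177. Expand this rational in ℤ_2: compute digits iteratively via d_i = x_i mod 2, x_{i+1} = (x_i − d_i)/2. The first 4 digits are (1, 1, 1, 1).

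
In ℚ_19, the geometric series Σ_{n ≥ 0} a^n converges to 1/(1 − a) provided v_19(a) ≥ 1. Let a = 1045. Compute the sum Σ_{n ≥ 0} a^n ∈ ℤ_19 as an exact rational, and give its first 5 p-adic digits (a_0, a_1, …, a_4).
Σ a^n = 1/(1 − a) = -1/1044;  first 5 digits = (1, 17, 6, 18, 2)

v_19(a) = 1 ≥ 1, so the series converges in ℤ_19 to 1/(1 − a) = 1/(1 − 1045) = -1/1044. Expand this rational in ℤ_19: compute digits iteratively via d_i = x_i mod 19, x_{i+1} = (x_i − d_i)/19. The first 5 digits are (1, 17, 6, 18, 2).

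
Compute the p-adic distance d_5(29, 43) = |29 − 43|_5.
d_5(29, 43) = 1

Step 1 — x − y = 29 − 43 = -14. Step 2 — v_5(-14) = 0 (factor: -14 = −(5^0 · 14); the sign does not affect v_p). Step 3 — |x − y|_5 = 5^{0} = 1.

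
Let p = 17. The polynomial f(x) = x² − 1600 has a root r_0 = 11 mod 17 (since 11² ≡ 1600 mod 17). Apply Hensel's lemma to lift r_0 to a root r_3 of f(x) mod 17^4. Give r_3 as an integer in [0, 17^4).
r_3 = 83481 (mod 83521)

Hensel's recurrence: r_{i+1} = r_i − f(r_i)·(f′(r_i))^{-1} mod 17^{i+2}, with f′(x) = 2x. Iterate:
  r_0 = 11 (mod 17)
  r_1 = 249 (mod 289)
  r_2 = 4873 (mod 4913)
  r_3 = 83481 (mod 83521)
Final: r_3 = 83481, and one checks f(r_3) ≡ 0 mod 17^4.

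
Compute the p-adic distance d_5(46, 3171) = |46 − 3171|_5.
d_5(46, 3171) = 1/3125

Step 1 — x − y = 46 − 3171 = -3125. Step 2 — v_5(-3125) = 5 (factor: -3125 = −(5^5 · 1); the sign does not affect v_p). Step 3 — |x − y|_5 = 5^{-5} = 1/3125.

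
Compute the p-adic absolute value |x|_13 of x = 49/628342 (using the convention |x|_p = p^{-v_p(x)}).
|49/628342|_13 = 28561

Step 1 — compute v_13(x) by factoring powers of 13 out of the numerator and denominator: v_13(49/628342) = -4. Step 2 — apply |x|_p = p^{-v_p(x)} = 13^{4} = 28561.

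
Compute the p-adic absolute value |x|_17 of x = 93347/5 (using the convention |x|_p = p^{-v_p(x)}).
|93347/5|_17 = 1/4913

Step 1 — compute v_17(x) by factoring powers of 17 out of the numerator and denominator: v_17(93347/5) = 3. Step 2 — apply |x|_p = p^{-v_p(x)} = 17^{-3} = 1/4913.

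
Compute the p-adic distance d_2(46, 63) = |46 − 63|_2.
d_2(46, 63) = 1

Step 1 — x − y = 46 − 63 = -17. Step 2 — v_2(-17) = 0 (factor: -17 = −(2^0 · 17); the sign does not affect v_p). Step 3 — |x − y|_2 = 2^{0} = 1.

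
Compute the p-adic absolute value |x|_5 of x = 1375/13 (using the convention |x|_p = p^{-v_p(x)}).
|1375/13|_5 = 1/125

Step 1 — compute v_5(x) by factoring powers of 5 out of the numerator and denominator: v_5(1375/13) = 3. Step 2 — apply |x|_p = p^{-v_p(x)} = 5^{-3} = 1/125.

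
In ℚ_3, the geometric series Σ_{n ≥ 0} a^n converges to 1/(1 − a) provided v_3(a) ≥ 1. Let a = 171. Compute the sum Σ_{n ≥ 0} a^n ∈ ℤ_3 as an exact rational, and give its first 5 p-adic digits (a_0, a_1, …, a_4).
Σ a^n = 1/(1 − a) = -1/170;  first 5 digits = (1, 0, 1, 0, 0)

v_3(a) = 2 ≥ 1, so the series converges in ℤ_3 to 1/(1 − a) = 1/(1 − 171) = -1/170. Expand this rational in ℤ_3: compute digits iteratively via d_i = x_i mod 3, x_{i+1} = (x_i − d_i)/3. The first 5 digits are (1, 0, 1, 0, 0).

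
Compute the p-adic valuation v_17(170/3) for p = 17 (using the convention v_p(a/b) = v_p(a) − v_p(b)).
v_17(170/3) = 1

Factor powers of 17 from the numerator and denominator of the reduced fraction: 170 = 17^1 · 10 and 3 = 17^0 · 3. Apply v_p(a/b) = v_p(a) − v_p(b): v_17(170/3) = 1 − 0 = 1.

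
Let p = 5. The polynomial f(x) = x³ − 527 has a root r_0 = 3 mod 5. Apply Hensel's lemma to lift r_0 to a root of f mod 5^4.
r_3 = 253 (mod 625)

Hensel: r_{i+1} = r_i − f(r_i)/f′(r_i) mod 5^{i+2}, where f′(x) = 3x². Iterate:
  r_0 = 3 (mod 5)
  r_1 = 3 (mod 25)
  r_2 = 3 (mod 125)
  r_3 = 253 (mod 625)
Final: r = 253 with f(r) ≡ 0 mod 5^4.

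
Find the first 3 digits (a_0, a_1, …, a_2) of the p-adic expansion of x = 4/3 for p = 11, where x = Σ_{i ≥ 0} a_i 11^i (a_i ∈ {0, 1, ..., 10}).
(a_0, …, a_2) = (5, 7, 3)

v_11(4/3) = 0 (numerator and denominator both coprime to 11), so x ∈ ℤ_11^×. Compute digits iteratively via a_i = x_i mod 11, x_{i+1} = (x_i − a_i)/11, with x_0 = x:
  x_0 = 4/3;  a_0 = 5;  x_1 = (x_0 − 5)/11 = -1/3
  x_1 = -1/3;  a_1 = 7;  x_2 = (x_1 − 7)/11 = -2/3
  x_2 = -2/3;  a_2 = 3;  x_3 = (x_2 − 3)/11 = -1/3
Digits: (5, 7, 3).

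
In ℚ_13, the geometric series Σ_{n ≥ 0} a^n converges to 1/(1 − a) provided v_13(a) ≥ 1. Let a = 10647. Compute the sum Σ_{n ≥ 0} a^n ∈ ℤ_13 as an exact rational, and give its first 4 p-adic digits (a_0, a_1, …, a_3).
Σ a^n = 1/(1 − a) = -1/10646;  first 4 digits = (1, 0, 11, 4)

v_13(a) = 2 ≥ 1, so the series converges in ℤ_13 to 1/(1 − a) = 1/(1 − 10647) = -1/10646. Expand this rational in ℤ_13: compute digits iteratively via d_i = x_i mod 13, x_{i+1} = (x_i − d_i)/13. The first 4 digits are (1, 0, 11, 4).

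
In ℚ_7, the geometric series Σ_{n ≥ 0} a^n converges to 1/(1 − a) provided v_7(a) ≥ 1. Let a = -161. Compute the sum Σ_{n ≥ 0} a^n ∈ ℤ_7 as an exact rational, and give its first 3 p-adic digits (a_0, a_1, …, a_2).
Σ a^n = 1/(1 − a) = 1/162;  first 3 digits = (1, 5, 0)

v_7(a) = 1 ≥ 1, so the series converges in ℤ_7 to 1/(1 − a) = 1/(1 − (-161)) = 1/162. Expand this rational in ℤ_7: compute digits iteratively via d_i = x_i mod 7, x_{i+1} = (x_i − d_i)/7. The first 3 digits are (1, 5, 0).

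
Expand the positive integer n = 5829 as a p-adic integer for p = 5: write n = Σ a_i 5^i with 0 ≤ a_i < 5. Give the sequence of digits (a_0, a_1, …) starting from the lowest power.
(a_0, a_1, …) = (4, 0, 3, 1, 4, 1)

Repeated division by 5 gives the digits low-to-high: 5829 = 4 + 3·5^2 + 1·5^3 + 4·5^4 + 1·5^5. Digit sequence: (4, 0, 3, 1, 4, 1).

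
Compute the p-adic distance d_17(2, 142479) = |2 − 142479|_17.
d_17(2, 142479) = 1/4913

Step 1 — x − y = 2 − 142479 = -142477. Step 2 — v_17(-142477) = 3 (factor: -142477 = −(17^3 · 29); the sign does not affect v_p). Step 3 — |x − y|_17 = 17^{-3} = 1/4913.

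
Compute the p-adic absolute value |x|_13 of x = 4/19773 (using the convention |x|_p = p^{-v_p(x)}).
|4/19773|_13 = 2197

Step 1 — compute v_13(x) by factoring powers of 13 out of the numerator and denominator: v_13(4/19773) = -3. Step 2 — apply |x|_p = p^{-v_p(x)} = 13^{3} = 2197.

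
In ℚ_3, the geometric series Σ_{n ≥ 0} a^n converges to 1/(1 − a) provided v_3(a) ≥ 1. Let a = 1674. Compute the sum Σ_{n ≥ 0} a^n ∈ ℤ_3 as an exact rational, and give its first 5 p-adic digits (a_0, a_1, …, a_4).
Σ a^n = 1/(1 − a) = -1/1673;  first 5 digits = (1, 0, 0, 2, 2)

v_3(a) = 3 ≥ 1, so the series converges in ℤ_3 to 1/(1 − a) = 1/(1 − 1674) = -1/1673. Expand this rational in ℤ_3: compute digits iteratively via d_i = x_i mod 3, x_{i+1} = (x_i − d_i)/3. The first 5 digits are (1, 0, 0, 2, 2).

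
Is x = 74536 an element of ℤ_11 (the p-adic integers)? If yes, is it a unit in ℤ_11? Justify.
x ∈ ℤ_11 but not a unit; v_11(x) = 3 > 0

ℤ_11 = {x ∈ ℚ_11 : v_11(x) ≥ 0} and ℤ_11^× = {x ∈ ℤ_11 : v_11(x) = 0}. Here v_11(74536) = v_11(num) − v_11(den) = 3; compare against these criteria.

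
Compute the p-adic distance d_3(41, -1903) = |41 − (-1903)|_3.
d_3(41, -1903) = 1/243

Step 1 — x − y = 41 − (-1903) = 1944. Step 2 — v_3(1944) = 5 (factor: 1944 = (3^5 · 8); the sign does not affect v_p). Step 3 — |x − y|_3 = 3^{-5} = 1/243.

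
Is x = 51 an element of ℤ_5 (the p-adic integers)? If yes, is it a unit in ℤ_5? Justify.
x ∈ ℤ_5^× (unit); v_5(x) = 0

ℤ_5 = {x ∈ ℚ_5 : v_5(x) ≥ 0} and ℤ_5^× = {x ∈ ℤ_5 : v_5(x) = 0}. Here v_5(51) = v_5(num) − v_5(den) = 0; compare against these criteria.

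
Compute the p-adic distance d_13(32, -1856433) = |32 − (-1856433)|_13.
d_13(32, -1856433) = 1/371293

Step 1 — x − y = 32 − (-1856433) = 1856465. Step 2 — v_13(1856465) = 5 (factor: 1856465 = (13^5 · 5); the sign does not affect v_p). Step 3 — |x − y|_13 = 13^{-5} = 1/371293.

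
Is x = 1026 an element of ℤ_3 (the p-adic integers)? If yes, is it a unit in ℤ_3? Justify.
x ∈ ℤ_3 but not a unit; v_3(x) = 3 > 0

ℤ_3 = {x ∈ ℚ_3 : v_3(x) ≥ 0} and ℤ_3^× = {x ∈ ℤ_3 : v_3(x) = 0}. Here v_3(1026) = v_3(num) − v_3(den) = 3; compare against these criteria.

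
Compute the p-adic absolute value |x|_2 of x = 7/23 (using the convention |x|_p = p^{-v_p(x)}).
|7/23|_2 = 1

Step 1 — compute v_2(x) by factoring powers of 2 out of the numerator and denominator: v_2(7/23) = 0. Step 2 — apply |x|_p = p^{-v_p(x)} = 2^{0} = 1.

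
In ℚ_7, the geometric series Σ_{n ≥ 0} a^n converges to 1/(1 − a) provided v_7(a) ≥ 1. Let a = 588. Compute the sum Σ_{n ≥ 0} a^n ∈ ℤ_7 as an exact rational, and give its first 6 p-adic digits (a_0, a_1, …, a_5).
Σ a^n = 1/(1 − a) = -1/587;  first 6 digits = (1, 0, 5, 1, 4, 6)

v_7(a) = 2 ≥ 1, so the series converges in ℤ_7 to 1/(1 − a) = 1/(1 − 588) = -1/587. Expand this rational in ℤ_7: compute digits iteratively via d_i = x_i mod 7, x_{i+1} = (x_i − d_i)/7. The first 6 digits are (1, 0, 5, 1, 4, 6).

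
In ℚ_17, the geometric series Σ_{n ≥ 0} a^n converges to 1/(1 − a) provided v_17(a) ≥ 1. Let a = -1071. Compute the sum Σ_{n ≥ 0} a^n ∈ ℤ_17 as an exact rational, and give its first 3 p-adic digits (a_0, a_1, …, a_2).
Σ a^n = 1/(1 − a) = 1/1072;  first 3 digits = (1, 5, 4)

v_17(a) = 1 ≥ 1, so the series converges in ℤ_17 to 1/(1 − a) = 1/(1 − (-1071)) = 1/1072. Expand this rational in ℤ_17: compute digits iteratively via d_i = x_i mod 17, x_{i+1} = (x_i − d_i)/17. The first 3 digits are (1, 5, 4).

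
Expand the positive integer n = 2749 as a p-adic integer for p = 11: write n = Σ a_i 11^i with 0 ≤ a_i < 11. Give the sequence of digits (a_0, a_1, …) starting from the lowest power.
(a_0, a_1, …) = (10, 7, 0, 2)

Repeated division by 11 gives the digits low-to-high: 2749 = 10 + 7·11^1 + 2·11^3. Digit sequence: (10, 7, 0, 2).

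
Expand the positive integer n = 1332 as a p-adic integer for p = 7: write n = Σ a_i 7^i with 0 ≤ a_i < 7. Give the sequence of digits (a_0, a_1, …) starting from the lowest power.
(a_0, a_1, …) = (2, 1, 6, 3)

Repeated division by 7 gives the digits low-to-high: 1332 = 2 + 1·7^1 + 6·7^2 + 3·7^3. Digit sequence: (2, 1, 6, 3).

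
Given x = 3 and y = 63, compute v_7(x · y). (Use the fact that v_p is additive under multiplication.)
v_7(189) = 1

v_p(x) = 0 (factor: 3 = 7^0 · 3); v_p(y) = 1 (factor: 63 = 7^1 · 9). Additivity: v_p(xy) = v_p(x) + v_p(y) = 0 + 1 = 1. (Direct check: xy = 189 = 7^1 · (27).)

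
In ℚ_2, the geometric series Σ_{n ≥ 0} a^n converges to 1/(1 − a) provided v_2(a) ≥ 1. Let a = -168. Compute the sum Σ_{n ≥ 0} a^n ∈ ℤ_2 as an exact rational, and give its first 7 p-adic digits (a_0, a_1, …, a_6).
Σ a^n = 1/(1 − a) = 1/169;  first 7 digits = (1, 0, 0, 1, 1, 0, 0)

v_2(a) = 3 ≥ 1, so the series converges in ℤ_2 to 1/(1 − a) = 1/(1 − (-168)) = 1/169. Expand this rational in ℤ_2: compute digits iteratively via d_i = x_i mod 2, x_{i+1} = (x_i − d_i)/2. The first 7 digits are (1, 0, 0, 1, 1, 0, 0).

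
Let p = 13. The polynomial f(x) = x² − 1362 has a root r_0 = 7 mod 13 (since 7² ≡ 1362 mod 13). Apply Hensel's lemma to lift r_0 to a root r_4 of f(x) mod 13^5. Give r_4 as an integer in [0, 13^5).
r_4 = 222203 (mod 371293)

Hensel's recurrence: r_{i+1} = r_i − f(r_i)·(f′(r_i))^{-1} mod 13^{i+2}, with f′(x) = 2x. Iterate:
  r_0 = 7 (mod 13)
  r_1 = 137 (mod 169)
  r_2 = 306 (mod 2197)
  r_3 = 22276 (mod 28561)
  r_4 = 222203 (mod 371293)
Final: r_4 = 222203, and one checks f(r_4) ≡ 0 mod 13^5.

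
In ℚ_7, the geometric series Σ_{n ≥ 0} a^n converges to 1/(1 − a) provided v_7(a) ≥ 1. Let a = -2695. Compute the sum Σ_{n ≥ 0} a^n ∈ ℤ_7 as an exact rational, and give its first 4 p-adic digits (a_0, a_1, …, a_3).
Σ a^n = 1/(1 − a) = 1/2696;  first 4 digits = (1, 0, 1, 6)

v_7(a) = 2 ≥ 1, so the series converges in ℤ_7 to 1/(1 − a) = 1/(1 − (-2695)) = 1/2696. Expand this rational in ℤ_7: compute digits iteratively via d_i = x_i mod 7, x_{i+1} = (x_i − d_i)/7. The first 4 digits are (1, 0, 1, 6).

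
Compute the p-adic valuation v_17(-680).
v_17(-680) = 1

v_17(n) is the largest exponent k such that 17^k divides n. Factor out: -680 = -17^1 · 40. (Sign doesn't affect v_p.) So v_17(-680) = 1.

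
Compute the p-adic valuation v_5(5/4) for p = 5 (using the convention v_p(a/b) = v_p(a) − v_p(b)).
v_5(5/4) = 1

Factor powers of 5 from the numerator and denominator of the reduced fraction: 5 = 5^1 · 1 and 4 = 5^0 · 4. Apply v_p(a/b) = v_p(a) − v_p(b): v_5(5/4) = 1 − 0 = 1.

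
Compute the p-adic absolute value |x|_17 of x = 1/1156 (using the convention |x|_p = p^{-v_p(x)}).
|1/1156|_17 = 289

Step 1 — compute v_17(x) by factoring powers of 17 out of the numerator and denominator: v_17(1/1156) = -2. Step 2 — apply |x|_p = p^{-v_p(x)} = 17^{2} = 289.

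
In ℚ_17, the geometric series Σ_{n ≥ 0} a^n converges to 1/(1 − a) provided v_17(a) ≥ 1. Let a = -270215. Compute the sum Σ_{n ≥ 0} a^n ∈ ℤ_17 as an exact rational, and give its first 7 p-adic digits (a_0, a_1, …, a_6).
Σ a^n = 1/(1 − a) = 1/270216;  first 7 digits = (1, 0, 0, 13, 13, 16, 15)

v_17(a) = 3 ≥ 1, so the series converges in ℤ_17 to 1/(1 − a) = 1/(1 − (-270215)) = 1/270216. Expand this rational in ℤ_17: compute digits iteratively via d_i = x_i mod 17, x_{i+1} = (x_i − d_i)/17. The first 7 digits are (1, 0, 0, 13, 13, 16, 15).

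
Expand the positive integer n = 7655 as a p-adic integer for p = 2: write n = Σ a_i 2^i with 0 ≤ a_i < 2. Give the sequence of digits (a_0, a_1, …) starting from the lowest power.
(a_0, a_1, …) = (1, 1, 1, 0, 0, 1, 1, 1, 1, 0, 1, 1, 1)

Repeated division by 2 gives the digits low-to-high: 7655 = 1 + 1·2^1 + 1·2^2 + 1·2^5 + 1·2^6 + 1·2^7 + 1·2^8 + 1·2^10 + 1·2^11 + 1·2^12. Digit sequence: (1, 1, 1, 0, 0, 1, 1, 1, 1, 0, 1, 1, 1).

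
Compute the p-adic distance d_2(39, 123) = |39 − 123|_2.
d_2(39, 123) = 1/4

Step 1 — x − y = 39 − 123 = -84. Step 2 — v_2(-84) = 2 (factor: -84 = −(2^2 · 21); the sign does not affect v_p). Step 3 — |x − y|_2 = 2^{-2} = 1/4.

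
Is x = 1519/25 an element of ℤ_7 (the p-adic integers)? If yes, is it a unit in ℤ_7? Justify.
x ∈ ℤ_7 but not a unit; v_7(x) = 2 > 0

ℤ_7 = {x ∈ ℚ_7 : v_7(x) ≥ 0} and ℤ_7^× = {x ∈ ℤ_7 : v_7(x) = 0}. Here v_7(1519/25) = v_7(num) − v_7(den) = 2; compare against these criteria.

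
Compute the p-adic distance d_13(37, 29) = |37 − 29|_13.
d_13(37, 29) = 1

Step 1 — x − y = 37 − 29 = 8. Step 2 — v_13(8) = 0 (factor: 8 = (13^0 · 8); the sign does not affect v_p). Step 3 — |x − y|_13 = 13^{0} = 1.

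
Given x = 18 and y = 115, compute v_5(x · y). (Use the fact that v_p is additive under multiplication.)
v_5(2070) = 1

v_p(x) = 0 (factor: 18 = 5^0 · 18); v_p(y) = 1 (factor: 115 = 5^1 · 23). Additivity: v_p(xy) = v_p(x) + v_p(y) = 0 + 1 = 1. (Direct check: xy = 2070 = 5^1 · (414).)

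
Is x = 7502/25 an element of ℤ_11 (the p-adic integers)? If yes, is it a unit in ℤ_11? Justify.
x ∈ ℤ_11 but not a unit; v_11(x) = 2 > 0

ℤ_11 = {x ∈ ℚ_11 : v_11(x) ≥ 0} and ℤ_11^× = {x ∈ ℤ_11 : v_11(x) = 0}. Here v_11(7502/25) = v_11(num) − v_11(den) = 2; compare against these criteria.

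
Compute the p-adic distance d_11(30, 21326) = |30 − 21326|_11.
d_11(30, 21326) = 1/1331

Step 1 — x − y = 30 − 21326 = -21296. Step 2 — v_11(-21296) = 3 (factor: -21296 = −(11^3 · 16); the sign does not affect v_p). Step 3 — |x − y|_11 = 11^{-3} = 1/1331.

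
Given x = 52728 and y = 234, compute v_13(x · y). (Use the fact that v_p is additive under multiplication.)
v_13(12338352) = 4

v_p(x) = 3 (factor: 52728 = 13^3 · 24); v_p(y) = 1 (factor: 234 = 13^1 · 18). Additivity: v_p(xy) = v_p(x) + v_p(y) = 3 + 1 = 4. (Direct check: xy = 12338352 = 13^4 · (432).)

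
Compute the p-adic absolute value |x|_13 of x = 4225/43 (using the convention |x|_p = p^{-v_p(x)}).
|4225/43|_13 = 1/169

Step 1 — compute v_13(x) by factoring powers of 13 out of the numerator and denominator: v_13(4225/43) = 2. Step 2 — apply |x|_p = p^{-v_p(x)} = 13^{-2} = 1/169.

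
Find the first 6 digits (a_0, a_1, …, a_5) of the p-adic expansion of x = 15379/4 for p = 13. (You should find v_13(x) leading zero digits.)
(a_0, …, a_5) = (0, 0, 0, 5, 3, 3)

v_13(15379/4) = 3, so a_0 = ... = a_2 = 0. Factor out: x = 13^3 · u with u = 7/4 a unit in ℤ_13. Expand u iteratively via a_{v+i} = u_i mod 13, u_{i+1} = (u_i − a_{v+i})/13:
  u_0 = 7/4;  a_3 = 5;  u_1 = (u_0 − 5)/13 = -1/4
  u_1 = -1/4;  a_4 = 3;  u_2 = (u_1 − 3)/13 = -1/4
  u_2 = -1/4;  a_5 = 3;  u_3 = (u_2 − 3)/13 = -1/4
Digits: (0, 0, 0, 5, 3, 3).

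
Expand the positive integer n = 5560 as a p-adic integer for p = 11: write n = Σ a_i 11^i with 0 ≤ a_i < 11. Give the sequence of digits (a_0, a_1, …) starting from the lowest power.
(a_0, a_1, …) = (5, 10, 1, 4)

Repeated division by 11 gives the digits low-to-high: 5560 = 5 + 10·11^1 + 1·11^2 + 4·11^3. Digit sequence: (5, 10, 1, 4).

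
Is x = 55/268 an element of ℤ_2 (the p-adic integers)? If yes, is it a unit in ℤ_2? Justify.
x ∉ ℤ_2 (v_2(x) = -2 < 0)

ℤ_2 = {x ∈ ℚ_2 : v_2(x) ≥ 0} and ℤ_2^× = {x ∈ ℤ_2 : v_2(x) = 0}. Here v_2(55/268) = v_2(num) − v_2(den) = -2; compare against these criteria.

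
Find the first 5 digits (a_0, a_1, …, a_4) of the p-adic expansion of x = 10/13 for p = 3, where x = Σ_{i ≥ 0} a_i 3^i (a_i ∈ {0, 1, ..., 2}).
(a_0, …, a_4) = (1, 2, 0, 0, 2)

v_3(10/13) = 0 (numerator and denominator both coprime to 3), so x ∈ ℤ_3^×. Compute digits iteratively via a_i = x_i mod 3, x_{i+1} = (x_i − a_i)/3, with x_0 = x:
  x_0 = 10/13;  a_0 = 1;  x_1 = (x_0 − 1)/3 = -1/13
  x_1 = -1/13;  a_1 = 2;  x_2 = (x_1 − 2)/3 = -9/13
  x_2 = -9/13;  a_2 = 0;  x_3 = (x_2 − 0)/3 = -3/13
  x_3 = -3/13;  a_3 = 0;  x_4 = (x_3 − 0)/3 = -1/13
  x_4 = -1/13;  a_4 = 2;  x_5 = (x_4 − 2)/3 = -9/13
Digits: (1, 2, 0, 0, 2).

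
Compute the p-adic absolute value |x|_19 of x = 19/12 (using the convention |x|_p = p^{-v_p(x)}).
|19/12|_19 = 1/19

Step 1 — compute v_19(x) by factoring powers of 19 out of the numerator and denominator: v_19(19/12) = 1. Step 2 — apply |x|_p = p^{-v_p(x)} = 19^{-1} = 1/19.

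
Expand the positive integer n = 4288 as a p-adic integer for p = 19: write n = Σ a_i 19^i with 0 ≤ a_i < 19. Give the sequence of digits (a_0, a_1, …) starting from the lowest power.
(a_0, a_1, …) = (13, 16, 11)

Repeated division by 19 gives the digits low-to-high: 4288 = 13 + 16·19^1 + 11·19^2. Digit sequence: (13, 16, 11).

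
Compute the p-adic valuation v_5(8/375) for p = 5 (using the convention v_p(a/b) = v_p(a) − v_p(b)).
v_5(8/375) = -3

Factor powers of 5 from the numerator and denominator of the reduced fraction: 8 = 5^0 · 8 and 375 = 5^3 · 3. Apply v_p(a/b) = v_p(a) − v_p(b): v_5(8/375) = 0 − 3 = -3.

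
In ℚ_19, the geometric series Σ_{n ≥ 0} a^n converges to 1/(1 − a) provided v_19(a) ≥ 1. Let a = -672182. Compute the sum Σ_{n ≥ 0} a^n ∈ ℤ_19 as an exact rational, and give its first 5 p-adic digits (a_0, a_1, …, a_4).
Σ a^n = 1/(1 − a) = 1/672183;  first 5 digits = (1, 0, 0, 16, 13)

v_19(a) = 3 ≥ 1, so the series converges in ℤ_19 to 1/(1 − a) = 1/(1 − (-672182)) = 1/672183. Expand this rational in ℤ_19: compute digits iteratively via d_i = x_i mod 19, x_{i+1} = (x_i − d_i)/19. The first 5 digits are (1, 0, 0, 16, 13).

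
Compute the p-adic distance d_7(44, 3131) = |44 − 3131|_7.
d_7(44, 3131) = 1/343

Step 1 — x − y = 44 − 3131 = -3087. Step 2 — v_7(-3087) = 3 (factor: -3087 = −(7^3 · 9); the sign does not affect v_p). Step 3 — |x − y|_7 = 7^{-3} = 1/343.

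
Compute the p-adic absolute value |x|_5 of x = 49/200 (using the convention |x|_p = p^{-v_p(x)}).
|49/200|_5 = 25

Step 1 — compute v_5(x) by factoring powers of 5 out of the numerator and denominator: v_5(49/200) = -2. Step 2 — apply |x|_p = p^{-v_p(x)} = 5^{2} = 25.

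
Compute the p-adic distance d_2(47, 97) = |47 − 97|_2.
d_2(47, 97) = 1/2

Step 1 — x − y = 47 − 97 = -50. Step 2 — v_2(-50) = 1 (factor: -50 = −(2^1 · 25); the sign does not affect v_p). Step 3 — |x − y|_2 = 2^{-1} = 1/2.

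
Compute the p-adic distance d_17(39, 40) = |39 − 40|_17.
d_17(39, 40) = 1

Step 1 — x − y = 39 − 40 = -1. Step 2 — v_17(-1) = 0 (factor: -1 = −(17^0 · 1); the sign does not affect v_p). Step 3 — |x − y|_17 = 17^{0} = 1.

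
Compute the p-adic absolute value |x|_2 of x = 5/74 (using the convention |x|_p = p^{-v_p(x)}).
|5/74|_2 = 2

Step 1 — compute v_2(x) by factoring powers of 2 out of the numerator and denominator: v_2(5/74) = -1. Step 2 — apply |x|_p = p^{-v_p(x)} = 2^{1} = 2.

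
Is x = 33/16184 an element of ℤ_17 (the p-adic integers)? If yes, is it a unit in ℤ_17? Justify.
x ∉ ℤ_17 (v_17(x) = -2 < 0)

ℤ_17 = {x ∈ ℚ_17 : v_17(x) ≥ 0} and ℤ_17^× = {x ∈ ℤ_17 : v_17(x) = 0}. Here v_17(33/16184) = v_17(num) − v_17(den) = -2; compare against these criteria.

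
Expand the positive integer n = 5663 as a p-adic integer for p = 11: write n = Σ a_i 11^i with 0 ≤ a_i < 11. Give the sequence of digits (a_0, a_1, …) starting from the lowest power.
(a_0, a_1, …) = (9, 8, 2, 4)

Repeated division by 11 gives the digits low-to-high: 5663 = 9 + 8·11^1 + 2·11^2 + 4·11^3. Digit sequence: (9, 8, 2, 4).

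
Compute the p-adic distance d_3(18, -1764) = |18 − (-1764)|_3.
d_3(18, -1764) = 1/81

Step 1 — x − y = 18 − (-1764) = 1782. Step 2 — v_3(1782) = 4 (factor: 1782 = (3^4 · 22); the sign does not affect v_p). Step 3 — |x − y|_3 = 3^{-4} = 1/81.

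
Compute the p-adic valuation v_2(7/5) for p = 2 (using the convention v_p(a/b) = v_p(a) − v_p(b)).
v_2(7/5) = 0

Factor powers of 2 from the numerator and denominator of the reduced fraction: 7 = 2^0 · 7 and 5 = 2^0 · 5. Apply v_p(a/b) = v_p(a) − v_p(b): v_2(7/5) = 0 − 0 = 0.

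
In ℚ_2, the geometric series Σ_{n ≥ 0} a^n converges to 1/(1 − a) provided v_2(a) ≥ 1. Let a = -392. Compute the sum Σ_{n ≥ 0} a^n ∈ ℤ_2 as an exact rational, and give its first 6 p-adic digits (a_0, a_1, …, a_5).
Σ a^n = 1/(1 − a) = 1/393;  first 6 digits = (1, 0, 0, 1, 1, 1)

v_2(a) = 3 ≥ 1, so the series converges in ℤ_2 to 1/(1 − a) = 1/(1 − (-392)) = 1/393. Expand this rational in ℤ_2: compute digits iteratively via d_i = x_i mod 2, x_{i+1} = (x_i − d_i)/2. The first 6 digits are (1, 0, 0, 1, 1, 1).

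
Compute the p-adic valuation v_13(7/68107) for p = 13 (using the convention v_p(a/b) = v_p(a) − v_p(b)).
v_13(7/68107) = -3

Factor powers of 13 from the numerator and denominator of the reduced fraction: 7 = 13^0 · 7 and 68107 = 13^3 · 31. Apply v_p(a/b) = v_p(a) − v_p(b): v_13(7/68107) = 0 − 3 = -3.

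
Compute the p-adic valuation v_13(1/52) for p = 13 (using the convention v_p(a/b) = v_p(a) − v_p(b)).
v_13(1/52) = -1

Factor powers of 13 from the numerator and denominator of the reduced fraction: 1 = 13^0 · 1 and 52 = 13^1 · 4. Apply v_p(a/b) = v_p(a) − v_p(b): v_13(1/52) = 0 − 1 = -1.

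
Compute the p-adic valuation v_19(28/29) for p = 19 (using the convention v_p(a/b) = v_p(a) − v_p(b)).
v_19(28/29) = 0

Factor powers of 19 from the numerator and denominator of the reduced fraction: 28 = 19^0 · 28 and 29 = 19^0 · 29. Apply v_p(a/b) = v_p(a) − v_p(b): v_19(28/29) = 0 − 0 = 0.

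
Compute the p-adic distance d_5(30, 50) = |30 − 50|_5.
d_5(30, 50) = 1/5

Step 1 — x − y = 30 − 50 = -20. Step 2 — v_5(-20) = 1 (factor: -20 = −(5^1 · 4); the sign does not affect v_p). Step 3 — |x − y|_5 = 5^{-1} = 1/5.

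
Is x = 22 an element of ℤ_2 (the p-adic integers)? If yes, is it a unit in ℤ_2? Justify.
x ∈ ℤ_2 but not a unit; v_2(x) = 1 > 0

ℤ_2 = {x ∈ ℚ_2 : v_2(x) ≥ 0} and ℤ_2^× = {x ∈ ℤ_2 : v_2(x) = 0}. Here v_2(22) = v_2(num) − v_2(den) = 1; compare against these criteria.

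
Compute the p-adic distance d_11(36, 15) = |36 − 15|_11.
d_11(36, 15) = 1

Step 1 — x − y = 36 − 15 = 21. Step 2 — v_11(21) = 0 (factor: 21 = (11^0 · 21); the sign does not affect v_p). Step 3 — |x − y|_11 = 11^{0} = 1.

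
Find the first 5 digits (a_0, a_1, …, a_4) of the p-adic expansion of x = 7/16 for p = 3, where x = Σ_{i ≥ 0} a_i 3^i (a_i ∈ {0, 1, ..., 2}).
(a_0, …, a_4) = (1, 0, 2, 1, 0)

v_3(7/16) = 0 (numerator and denominator both coprime to 3), so x ∈ ℤ_3^×. Compute digits iteratively via a_i = x_i mod 3, x_{i+1} = (x_i − a_i)/3, with x_0 = x:
  x_0 = 7/16;  a_0 = 1;  x_1 = (x_0 − 1)/3 = -3/16
  x_1 = -3/16;  a_1 = 0;  x_2 = (x_1 − 0)/3 = -1/16
  x_2 = -1/16;  a_2 = 2;  x_3 = (x_2 − 2)/3 = -11/16
  x_3 = -11/16;  a_3 = 1;  x_4 = (x_3 − 1)/3 = -9/16
  x_4 = -9/16;  a_4 = 0;  x_5 = (x_4 − 0)/3 = -3/16
Digits: (1, 0, 2, 1, 0).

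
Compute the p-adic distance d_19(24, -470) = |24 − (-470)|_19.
d_19(24, -470) = 1/19

Step 1 — x − y = 24 − (-470) = 494. Step 2 — v_19(494) = 1 (factor: 494 = (19^1 · 26); the sign does not affect v_p). Step 3 — |x − y|_19 = 19^{-1} = 1/19.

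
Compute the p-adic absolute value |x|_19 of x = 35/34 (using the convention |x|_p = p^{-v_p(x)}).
|35/34|_19 = 1

Step 1 — compute v_19(x) by factoring powers of 19 out of the numerator and denominator: v_19(35/34) = 0. Step 2 — apply |x|_p = p^{-v_p(x)} = 19^{0} = 1.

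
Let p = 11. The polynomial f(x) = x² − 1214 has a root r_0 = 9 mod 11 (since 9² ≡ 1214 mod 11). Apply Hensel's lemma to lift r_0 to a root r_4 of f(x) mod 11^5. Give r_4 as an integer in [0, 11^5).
r_4 = 153426 (mod 161051)

Hensel's recurrence: r_{i+1} = r_i − f(r_i)·(f′(r_i))^{-1} mod 11^{i+2}, with f′(x) = 2x. Iterate:
  r_0 = 9 (mod 11)
  r_1 = 119 (mod 121)
  r_2 = 361 (mod 1331)
  r_3 = 7016 (mod 14641)
  r_4 = 153426 (mod 161051)
Final: r_4 = 153426, and one checks f(r_4) ≡ 0 mod 11^5.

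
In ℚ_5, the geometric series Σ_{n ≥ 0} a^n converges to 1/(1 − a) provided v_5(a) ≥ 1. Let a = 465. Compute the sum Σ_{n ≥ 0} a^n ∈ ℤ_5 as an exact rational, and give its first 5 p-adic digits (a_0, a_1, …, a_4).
Σ a^n = 1/(1 − a) = -1/464;  first 5 digits = (1, 3, 2, 0, 4)

v_5(a) = 1 ≥ 1, so the series converges in ℤ_5 to 1/(1 − a) = 1/(1 − 465) = -1/464. Expand this rational in ℤ_5: compute digits iteratively via d_i = x_i mod 5, x_{i+1} = (x_i − d_i)/5. The first 5 digits are (1, 3, 2, 0, 4).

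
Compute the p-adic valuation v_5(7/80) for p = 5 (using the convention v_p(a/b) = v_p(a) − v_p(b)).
v_5(7/80) = -1

Factor powers of 5 from the numerator and denominator of the reduced fraction: 7 = 5^0 · 7 and 80 = 5^1 · 16. Apply v_p(a/b) = v_p(a) − v_p(b): v_5(7/80) = 0 − 1 = -1.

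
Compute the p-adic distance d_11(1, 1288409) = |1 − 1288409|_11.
d_11(1, 1288409) = 1/161051

Step 1 — x − y = 1 − 1288409 = -1288408. Step 2 — v_11(-1288408) = 5 (factor: -1288408 = −(11^5 · 8); the sign does not affect v_p). Step 3 — |x − y|_11 = 11^{-5} = 1/161051.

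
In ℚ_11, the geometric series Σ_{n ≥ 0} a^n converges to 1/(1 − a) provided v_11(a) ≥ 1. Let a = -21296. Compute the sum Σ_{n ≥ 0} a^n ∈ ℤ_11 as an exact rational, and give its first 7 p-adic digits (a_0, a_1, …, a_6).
Σ a^n = 1/(1 − a) = 1/21297;  first 7 digits = (1, 0, 0, 6, 9, 10, 2)

v_11(a) = 3 ≥ 1, so the series converges in ℤ_11 to 1/(1 − a) = 1/(1 − (-21296)) = 1/21297. Expand this rational in ℤ_11: compute digits iteratively via d_i = x_i mod 11, x_{i+1} = (x_i − d_i)/11. The first 7 digits are (1, 0, 0, 6, 9, 10, 2).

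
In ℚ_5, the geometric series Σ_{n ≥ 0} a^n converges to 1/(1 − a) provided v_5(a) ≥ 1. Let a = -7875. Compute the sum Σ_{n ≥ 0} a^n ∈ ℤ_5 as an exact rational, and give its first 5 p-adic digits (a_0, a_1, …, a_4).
Σ a^n = 1/(1 − a) = 1/7876;  first 5 digits = (1, 0, 0, 2, 2)

v_5(a) = 3 ≥ 1, so the series converges in ℤ_5 to 1/(1 − a) = 1/(1 − (-7875)) = 1/7876. Expand this rational in ℤ_5: compute digits iteratively via d_i = x_i mod 5, x_{i+1} = (x_i − d_i)/5. The first 5 digits are (1, 0, 0, 2, 2).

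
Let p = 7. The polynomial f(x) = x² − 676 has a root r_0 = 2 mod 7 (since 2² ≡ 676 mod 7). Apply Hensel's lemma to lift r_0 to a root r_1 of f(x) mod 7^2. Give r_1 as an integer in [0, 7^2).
r_1 = 23 (mod 49)

Hensel's recurrence: r_{i+1} = r_i − f(r_i)·(f′(r_i))^{-1} mod 7^{i+2}, with f′(x) = 2x. Iterate:
  r_0 = 2 (mod 7)
  r_1 = 23 (mod 49)
Final: r_1 = 23, and one checks f(r_1) ≡ 0 mod 7^2.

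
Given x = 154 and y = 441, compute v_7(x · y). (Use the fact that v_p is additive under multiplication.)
v_7(67914) = 3

v_p(x) = 1 (factor: 154 = 7^1 · 22); v_p(y) = 2 (factor: 441 = 7^2 · 9). Additivity: v_p(xy) = v_p(x) + v_p(y) = 1 + 2 = 3. (Direct check: xy = 67914 = 7^3 · (198).)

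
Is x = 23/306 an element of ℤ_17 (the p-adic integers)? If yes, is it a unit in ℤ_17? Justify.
x ∉ ℤ_17 (v_17(x) = -1 < 0)

ℤ_17 = {x ∈ ℚ_17 : v_17(x) ≥ 0} and ℤ_17^× = {x ∈ ℤ_17 : v_17(x) = 0}. Here v_17(23/306) = v_17(num) − v_17(den) = -1; compare against these criteria.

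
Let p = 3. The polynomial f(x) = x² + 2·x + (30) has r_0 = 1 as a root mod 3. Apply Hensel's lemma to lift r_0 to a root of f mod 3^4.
r_3 = 31 (mod 81)

Hensel: r_{i+1} = r_i − f(r_i)·(f′(r_i))^{-1} mod 3^{i+2}, f′(x) = 2x + 2. Iterate:
  r_0 = 1 (mod 3)
  r_1 = 4 (mod 9)
  r_2 = 4 (mod 27)
  r_3 = 31 (mod 81)
Final: r = 31 satisfies f(r) ≡ 0 mod 3^4.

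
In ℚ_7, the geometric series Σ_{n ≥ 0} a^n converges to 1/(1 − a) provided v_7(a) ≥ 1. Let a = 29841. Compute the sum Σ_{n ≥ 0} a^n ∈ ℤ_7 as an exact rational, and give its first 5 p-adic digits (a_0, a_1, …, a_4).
Σ a^n = 1/(1 − a) = -1/29840;  first 5 digits = (1, 0, 0, 3, 5)

v_7(a) = 3 ≥ 1, so the series converges in ℤ_7 to 1/(1 − a) = 1/(1 − 29841) = -1/29840. Expand this rational in ℤ_7: compute digits iteratively via d_i = x_i mod 7, x_{i+1} = (x_i − d_i)/7. The first 5 digits are (1, 0, 0, 3, 5).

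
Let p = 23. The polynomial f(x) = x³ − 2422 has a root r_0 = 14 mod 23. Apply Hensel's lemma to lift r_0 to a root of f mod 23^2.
r_1 = 152 (mod 529)

Hensel: r_{i+1} = r_i − f(r_i)/f′(r_i) mod 23^{i+2}, where f′(x) = 3x². Iterate:
  r_0 = 14 (mod 23)
  r_1 = 152 (mod 529)
Final: r = 152 with f(r) ≡ 0 mod 23^2.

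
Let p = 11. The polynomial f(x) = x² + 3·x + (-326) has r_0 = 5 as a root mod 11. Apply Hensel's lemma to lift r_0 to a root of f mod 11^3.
r_2 = 1116 (mod 1331)

Hensel: r_{i+1} = r_i − f(r_i)·(f′(r_i))^{-1} mod 11^{i+2}, f′(x) = 2x + 3. Iterate:
  r_0 = 5 (mod 11)
  r_1 = 27 (mod 121)
  r_2 = 1116 (mod 1331)
Final: r = 1116 satisfies f(r) ≡ 0 mod 11^3.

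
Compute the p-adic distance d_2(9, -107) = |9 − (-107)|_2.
d_2(9, -107) = 1/4

Step 1 — x − y = 9 − (-107) = 116. Step 2 — v_2(116) = 2 (factor: 116 = (2^2 · 29); the sign does not affect v_p). Step 3 — |x − y|_2 = 2^{-2} = 1/4.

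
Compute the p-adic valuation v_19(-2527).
v_19(-2527) = 2

v_19(n) is the largest exponent k such that 19^k divides n. Factor out: -2527 = -19^2 · 7. (Sign doesn't affect v_p.) So v_19(-2527) = 2.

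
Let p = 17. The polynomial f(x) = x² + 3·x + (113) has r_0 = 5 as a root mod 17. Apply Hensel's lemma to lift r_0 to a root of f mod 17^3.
r_2 = 1416 (mod 4913)

Hensel: r_{i+1} = r_i − f(r_i)·(f′(r_i))^{-1} mod 17^{i+2}, f′(x) = 2x + 3. Iterate:
  r_0 = 5 (mod 17)
  r_1 = 260 (mod 289)
  r_2 = 1416 (mod 4913)
Final: r = 1416 satisfies f(r) ≡ 0 mod 17^3.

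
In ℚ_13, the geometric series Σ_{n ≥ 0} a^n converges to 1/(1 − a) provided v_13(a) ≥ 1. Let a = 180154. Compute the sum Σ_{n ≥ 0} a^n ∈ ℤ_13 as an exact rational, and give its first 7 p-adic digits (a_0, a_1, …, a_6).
Σ a^n = 1/(1 − a) = -1/180153;  first 7 digits = (1, 0, 0, 4, 6, 0, 3)

v_13(a) = 3 ≥ 1, so the series converges in ℤ_13 to 1/(1 − a) = 1/(1 − 180154) = -1/180153. Expand this rational in ℤ_13: compute digits iteratively via d_i = x_i mod 13, x_{i+1} = (x_i − d_i)/13. The first 7 digits are (1, 0, 0, 4, 6, 0, 3).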